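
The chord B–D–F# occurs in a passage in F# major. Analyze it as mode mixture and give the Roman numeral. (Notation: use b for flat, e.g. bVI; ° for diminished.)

iv

The root B is the diatonic 4th degree of F# major; the borrowing shows in the chord quality. B–D–F# is a minor chord — the form found in F# minor, not the diatonic IV (B). Borrowed into F# major it is written iv.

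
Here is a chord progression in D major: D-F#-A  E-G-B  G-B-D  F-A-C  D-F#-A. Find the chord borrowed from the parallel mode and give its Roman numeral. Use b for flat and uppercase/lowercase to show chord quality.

bIII

The diatonic triads in D major are D, Em, F#m, G, A, Bm, C#dim. D–F#–A = D, E–G–B = Em and G–B–D = G all belong to that set. F–A–C is not: scale degree 3 in D major carries F#m (iii). In D minor the chord on that degree is F, so here it functions as bIII, borrowed from the parallel minor.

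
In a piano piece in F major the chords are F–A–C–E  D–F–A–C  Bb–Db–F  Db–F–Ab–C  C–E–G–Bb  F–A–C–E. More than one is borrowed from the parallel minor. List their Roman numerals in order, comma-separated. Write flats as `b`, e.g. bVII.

The diatonic triads in F major are F, Gm, Am, Bb, C, Dm, Edim. Of the given chords, F–A–C–E = Fmaj7, D–F–A–C = Dm7 and C–E–G–Bb = C7 are diatonic. Bb–Db–F doesn't fit — on degree 4 F major would have Bb (IV). Bbm is the degree-4 chord of F minor, so it is the borrowed iv. Db–F–Ab–C doesn't fit — on degree 6 F major would have Dm (vi). Dbmaj7 is the degree-6 chord of F minor, so it is the borrowed bVImaj7.

iv, bVImaj7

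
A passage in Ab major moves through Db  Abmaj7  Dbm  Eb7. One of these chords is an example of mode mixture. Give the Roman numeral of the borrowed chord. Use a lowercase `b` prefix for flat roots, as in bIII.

iv

In Ab major the diatonic chords are Ab, Bbm, Cm, Db, Eb, Fm, Gdim. Db, Abmaj7 and Eb7 are all diatonic. Dbm (Db–Fb–Ab) is not: scale degree 4 in Ab major carries Db (IV). In Ab minor the chord on that degree is Dbm, so here it functions as iv, borrowed from the parallel minor.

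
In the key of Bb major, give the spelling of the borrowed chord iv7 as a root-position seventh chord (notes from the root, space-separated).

Eb Gb Bb Db

iv7 is built on scale degree 4, which is Eb in both Bb major and its parallel. In Bb minor the chord on Eb is Eb–Gb–Bb–Db.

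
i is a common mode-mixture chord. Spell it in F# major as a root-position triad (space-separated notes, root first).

F# A C#

i is built on scale degree 1, which is F# in both F# major and its parallel. In F# minor the chord on F# is F#–A–C#.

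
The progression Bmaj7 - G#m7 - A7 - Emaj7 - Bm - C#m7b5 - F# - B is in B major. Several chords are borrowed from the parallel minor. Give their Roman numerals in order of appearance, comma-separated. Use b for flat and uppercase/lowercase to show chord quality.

bVII7, i, iiø7

In B major the diatonic chords are B, C#m, D#m, E, F#, G#m, A#dim. Of the given chords, Bmaj7, G#m7, Emaj7, F# and B are diatonic. But A7 (A–C#–E–G) is foreign: the diatonic vii° on degree 7 is A#dim, whereas A7 comes from B minor. It is labeled bVII7. Bm (B–D–F#) is not: scale degree 1 in B major carries B (I). In B minor the chord on that degree is Bm, so here it functions as i, borrowed from the parallel minor. C#m7b5 (C#–E–G–B) doesn't fit — on degree 2 B major would have C#m (ii). C#m7b5 is the degree-2 chord of B minor, so it is the borrowed iiø7.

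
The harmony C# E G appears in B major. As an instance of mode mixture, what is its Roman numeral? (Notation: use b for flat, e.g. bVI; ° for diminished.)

ii°

The root C# is the diatonic 2nd degree of B major; the borrowing shows in the chord quality. Diatonically B major has C#m (ii) on that degree; C#–E–G is instead the diminished chord native to B minor, so it takes the label ii°.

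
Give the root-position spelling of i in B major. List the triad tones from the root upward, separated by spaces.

The root, B, is scale degree 1 — the same note in B major and B minor; only the chord quality changes. Stacking thirds in B minor on B gives B–D–F#.

B D F#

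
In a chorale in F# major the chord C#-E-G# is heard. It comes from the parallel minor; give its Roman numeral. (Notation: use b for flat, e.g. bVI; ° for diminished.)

The root C# is the diatonic 5th degree of F# major; the borrowing shows in the chord quality. The diatonic chord on degree 5 would be C# (V), but C#–E–G# is the minor chord from F# minor. As a borrowed chord it is labeled v.

v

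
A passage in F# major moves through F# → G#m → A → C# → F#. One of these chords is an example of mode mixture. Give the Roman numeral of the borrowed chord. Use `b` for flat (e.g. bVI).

The diatonic triads in F# major are F#, G#m, A#m, B, C#, D#m, E#dim. Of the given chords, F#, G#m and C# are diatonic. A (A–C#–E) doesn't fit — on degree 3 F# major would have A#m (iii). A is the degree-3 chord of F# minor, so it is the borrowed bIII.

bIII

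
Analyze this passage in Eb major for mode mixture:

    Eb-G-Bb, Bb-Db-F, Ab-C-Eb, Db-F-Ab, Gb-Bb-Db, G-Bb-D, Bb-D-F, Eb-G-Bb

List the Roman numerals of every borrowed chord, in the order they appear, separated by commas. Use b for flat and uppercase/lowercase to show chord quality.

v, bVII, bIII

Eb major has the diatonic set Eb, Fm, Gm, Ab, Bb, Cm, Ddim. Eb–G–Bb = Eb, Ab–C–Eb = Ab, G–Bb–D = Gm and Bb–D–F = Bb are all diatonic. Bb–Db–F doesn't fit — on degree 5 Eb major would have Bb (V). Bbm is the degree-5 chord of Eb minor, so it is the borrowed v. Db–F–Ab is not: scale degree 7 in Eb major carries Ddim (vii°). In Eb minor the chord on that degree is Db, so here it functions as bVII, borrowed from the parallel minor. Gb–Bb–Db is not: scale degree 3 in Eb major carries Gm (iii). In Eb minor the chord on that degree is Gb, so here it functions as bIII, borrowed from the parallel minor.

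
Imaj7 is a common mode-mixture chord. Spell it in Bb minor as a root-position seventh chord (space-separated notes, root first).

The root, Bb, is scale degree 1 — the same note in Bb minor and Bb major; only the chord quality changes. In Bb major the chord on Bb is Bb–D–F–A.

Bb D F A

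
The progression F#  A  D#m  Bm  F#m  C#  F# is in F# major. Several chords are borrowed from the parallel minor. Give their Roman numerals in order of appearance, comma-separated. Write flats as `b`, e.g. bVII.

The diatonic triads in F# major are F#, G#m, A#m, B, C#, D#m, E#dim. F#, D#m and C# are all diatonic. A (A–C#–E) is not: scale degree 3 in F# major carries A#m (iii). In F# minor the chord on that degree is A, so here it functions as bIII, borrowed from the parallel minor. Bm (B–D–F#) doesn't fit — on degree 4 F# major would have B (IV). Bm is the degree-4 chord of F# minor, so it is the borrowed iv. But F#m (F#–A–C#) is foreign: the diatonic I on degree 1 is F#, whereas F#m comes from F# minor. It is labeled i.

bIII, iv, i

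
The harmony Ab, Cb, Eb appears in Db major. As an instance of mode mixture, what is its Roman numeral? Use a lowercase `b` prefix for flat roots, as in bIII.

The root Ab is the diatonic 5th degree of Db major; the borrowing shows in the chord quality. Diatonically Db major has Ab (V) on that degree; Ab–Cb–Eb is instead the minor chord native to Db minor, so it takes the label v.

v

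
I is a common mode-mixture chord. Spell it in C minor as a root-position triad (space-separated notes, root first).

The root, C, is scale degree 1 — the same note in C minor and C major; only the chord quality changes. Stacking thirds in C major on C gives C–E–G.

C E G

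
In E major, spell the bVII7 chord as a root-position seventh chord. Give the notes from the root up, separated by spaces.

bVII7 is built on the lowered scale degree 7. In E major degree 7 is D#; lowered it becomes D. In E minor the chord on D is D–F#–A–C.

D F# A C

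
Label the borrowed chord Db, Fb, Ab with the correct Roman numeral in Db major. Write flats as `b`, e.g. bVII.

i

Db is scale degree 1 in Db major. The diatonic chord on degree 1 would be Db (I), but Db–Fb–Ab is the minor chord from Db minor. As a borrowed chord it is labeled i.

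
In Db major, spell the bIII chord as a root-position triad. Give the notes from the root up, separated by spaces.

Fb Ab Cb

bIII is built on the lowered scale degree 3. In Db major degree 3 is F; lowered it becomes Fb. Building the major chord from the parallel minor on Fb: Fb–Ab–Cb.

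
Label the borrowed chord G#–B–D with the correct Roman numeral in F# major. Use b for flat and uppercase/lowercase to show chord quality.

ii°

G# is scale degree 2 in F# major. The diatonic chord on degree 2 would be G#m (ii), but G#–B–D is the diminished chord from F# minor. As a borrowed chord it is labeled ii°.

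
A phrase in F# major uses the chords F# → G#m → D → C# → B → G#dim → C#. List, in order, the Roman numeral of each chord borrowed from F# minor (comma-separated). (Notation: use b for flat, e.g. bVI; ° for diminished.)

bVI, ii°

F# major has the diatonic set F#, G#m, A#m, B, C#, D#m, E#dim. F#, G#m, C# and B all belong to that set. D (D–F#–A) doesn't fit — on degree 6 F# major would have D#m (vi). D is the degree-6 chord of F# minor, so it is the borrowed bVI. But G#dim (G#–B–D) is foreign: the diatonic ii on degree 2 is G#m, whereas G#dim comes from F# minor. It is labeled ii°.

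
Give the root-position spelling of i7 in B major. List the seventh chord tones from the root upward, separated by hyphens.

The root, B, is scale degree 1 — the same note in B major and B minor; only the chord quality changes. Building the minor-seventh chord from the parallel minor on B: B–D–F#–A.

B-D-F#-A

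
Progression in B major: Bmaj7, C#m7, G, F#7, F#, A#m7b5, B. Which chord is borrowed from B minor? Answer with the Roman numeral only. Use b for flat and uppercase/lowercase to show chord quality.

B major has the diatonic set B, C#m, D#m, E, F#, G#m, A#dim. Bmaj7, C#m7, F#7, F#, A#m7b5 and B are all diatonic. G (G–B–D) doesn't fit — on degree 6 B major would have G#m (vi). G is the degree-6 chord of B minor, so it is the borrowed bVI.

bVI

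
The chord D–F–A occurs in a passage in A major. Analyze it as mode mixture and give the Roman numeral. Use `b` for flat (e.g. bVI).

iv

D is scale degree 4 in A major. The diatonic chord on degree 4 would be D (IV), but D–F–A is the minor chord from A minor. As a borrowed chord it is labeled iv.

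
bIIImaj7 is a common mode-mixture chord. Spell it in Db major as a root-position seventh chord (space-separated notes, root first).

Fb Ab Cb Eb

bIIImaj7 is built on the lowered scale degree 3. In Db major degree 3 is F; lowered it becomes Fb. Building the major-seventh chord from the parallel minor on Fb: Fb–Ab–Cb–Eb.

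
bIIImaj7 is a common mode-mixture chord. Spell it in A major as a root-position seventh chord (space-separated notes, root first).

C E G B

bIIImaj7 is built on the lowered scale degree 3. In A major degree 3 is C#; lowered it becomes C. Building the major-seventh chord from the parallel minor on C: C–E–G–B.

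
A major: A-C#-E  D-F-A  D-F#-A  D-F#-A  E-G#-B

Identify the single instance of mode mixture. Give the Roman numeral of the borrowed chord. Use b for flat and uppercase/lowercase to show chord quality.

iv

The diatonic triads in A major are A, Bm, C#m, D, E, F#m, G#dim. A–C#–E = A, D–F#–A = D and E–G#–B = E all belong to that set. D–F–A doesn't fit — on degree 4 A major would have D (IV). Dm is the degree-4 chord of A minor, so it is the borrowed iv.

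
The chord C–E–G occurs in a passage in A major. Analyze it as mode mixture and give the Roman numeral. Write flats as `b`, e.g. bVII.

bIII

C is the lowered form of scale degree 3 in A major (the diatonic degree 3 is C#). C–E–G is a major chord — the form found in A minor, not the diatonic iii (C#m). Borrowed into A major it is written bIII.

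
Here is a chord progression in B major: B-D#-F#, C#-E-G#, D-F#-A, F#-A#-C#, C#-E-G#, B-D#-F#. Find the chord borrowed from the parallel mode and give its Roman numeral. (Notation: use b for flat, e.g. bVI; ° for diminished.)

B major has the diatonic set B, C#m, D#m, E, F#, G#m, A#dim. Of the given chords, B–D#–F# = B, C#–E–G# = C#m and F#–A#–C# = F# are diatonic. But D–F#–A is foreign: the diatonic iii on degree 3 is D#m, whereas D comes from B minor. It is labeled bIII.

bIII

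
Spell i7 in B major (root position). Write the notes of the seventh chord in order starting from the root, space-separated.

B D F# A

i7 is built on scale degree 1, which is B in both B major and its parallel. Building the minor-seventh chord from the parallel minor on B: B–D–F#–A.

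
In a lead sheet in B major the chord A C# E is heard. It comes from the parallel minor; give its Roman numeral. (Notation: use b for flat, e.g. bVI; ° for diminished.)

The root A is the lowered 7th scale degree — diatonically B major has A# there. The diatonic chord on degree 7 would be A#dim (vii°), but A–C#–E is the major chord from B minor. As a borrowed chord it is labeled bVII.

bVII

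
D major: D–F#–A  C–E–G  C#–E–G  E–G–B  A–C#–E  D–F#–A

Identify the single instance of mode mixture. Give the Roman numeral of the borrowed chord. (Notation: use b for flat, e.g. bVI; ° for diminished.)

bVII

D major has the diatonic set D, Em, F#m, G, A, Bm, C#dim. D–F#–A = D, C#–E–G = C#dim, E–G–B = Em and A–C#–E = A are all diatonic. C–E–G is not: scale degree 7 in D major carries C#dim (vii°). In D minor the chord on that degree is C, so here it functions as bVII, borrowed from the parallel minor.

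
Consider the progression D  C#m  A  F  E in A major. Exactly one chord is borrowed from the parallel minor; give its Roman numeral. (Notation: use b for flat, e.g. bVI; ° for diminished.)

bVI

A major has the diatonic set A, Bm, C#m, D, E, F#m, G#dim. Of the given chords, D, C#m, A and E are diatonic. F (F–A–C) doesn't fit — on degree 6 A major would have F#m (vi). F is the degree-6 chord of A minor, so it is the borrowed bVI.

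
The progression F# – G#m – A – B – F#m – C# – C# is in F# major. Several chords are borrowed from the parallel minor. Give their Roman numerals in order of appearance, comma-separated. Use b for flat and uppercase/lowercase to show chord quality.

bIII, i

F# major has the diatonic set F#, G#m, A#m, B, C#, D#m, E#dim. Of the given chords, F#, G#m, B and C# are diatonic. A (A–C#–E) is not: scale degree 3 in F# major carries A#m (iii). In F# minor the chord on that degree is A, so here it functions as bIII, borrowed from the parallel minor. But F#m (F#–A–C#) is foreign: the diatonic I on degree 1 is F#, whereas F#m comes from F# minor. It is labeled i.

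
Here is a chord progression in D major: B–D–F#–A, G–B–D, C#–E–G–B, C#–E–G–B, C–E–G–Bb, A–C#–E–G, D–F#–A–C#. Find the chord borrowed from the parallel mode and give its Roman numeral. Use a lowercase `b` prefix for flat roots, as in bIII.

bVII7

The diatonic triads in D major are D, Em, F#m, G, A, Bm, C#dim. B–D–F#–A = Bm7, G–B–D = G, C#–E–G–B = C#m7b5, A–C#–E–G = A7 and D–F#–A–C# = Dmaj7 all belong to that set. C–E–G–Bb doesn't fit — on degree 7 D major would have C#dim (vii°). C7 is the degree-7 chord of D minor, so it is the borrowed bVII7.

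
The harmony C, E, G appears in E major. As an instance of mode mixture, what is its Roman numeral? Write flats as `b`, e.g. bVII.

bVI

In E major scale degree 6 is C#; C is its lowered form, from E minor. The diatonic chord on degree 6 would be C#m (vi), but C–E–G is the major chord from E minor. As a borrowed chord it is labeled bVI.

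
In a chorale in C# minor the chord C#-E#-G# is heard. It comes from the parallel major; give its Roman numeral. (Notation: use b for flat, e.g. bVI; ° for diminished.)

The root C# is the diatonic 1st degree of C# minor; the borrowing shows in the chord quality. C#–E#–G# is a major chord — the form found in C# major, not the diatonic i (C#m). Borrowed into C# minor it is written I.

I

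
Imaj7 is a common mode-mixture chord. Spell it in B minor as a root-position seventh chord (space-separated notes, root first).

The root, B, is scale degree 1 — the same note in B minor and B major; only the chord quality changes. Stacking thirds in B major on B gives B–D#–F#–A#.

B D# F# A#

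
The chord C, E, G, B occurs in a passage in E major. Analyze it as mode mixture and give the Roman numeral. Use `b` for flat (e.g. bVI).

C is the lowered form of scale degree 6 in E major (the diatonic degree 6 is C#). Diatonically E major has C#m (vi) on that degree; C–E–G–B is instead the major-seventh chord native to E minor, so it takes the label bVImaj7.

bVImaj7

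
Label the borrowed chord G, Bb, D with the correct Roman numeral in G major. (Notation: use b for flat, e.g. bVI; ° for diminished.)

i

The root G is the diatonic 1st degree of G major; the borrowing shows in the chord quality. The diatonic chord on degree 1 would be G (I), but G–Bb–D is the minor chord from G minor. As a borrowed chord it is labeled i.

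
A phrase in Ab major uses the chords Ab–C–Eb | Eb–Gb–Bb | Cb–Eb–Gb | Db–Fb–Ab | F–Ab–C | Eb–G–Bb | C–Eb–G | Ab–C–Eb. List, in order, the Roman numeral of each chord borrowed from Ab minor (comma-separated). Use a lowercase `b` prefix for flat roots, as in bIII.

v, bIII, iv

Ab major has the diatonic set Ab, Bbm, Cm, Db, Eb, Fm, Gdim. Ab–C–Eb = Ab, F–Ab–C = Fm, Eb–G–Bb = Eb and C–Eb–G = Cm are all diatonic. But Eb–Gb–Bb is foreign: the diatonic V on degree 5 is Eb, whereas Ebm comes from Ab minor. It is labeled v. Cb–Eb–Gb is not: scale degree 3 in Ab major carries Cm (iii). In Ab minor the chord on that degree is Cb, so here it functions as bIII, borrowed from the parallel minor. Db–Fb–Ab is not: scale degree 4 in Ab major carries Db (IV). In Ab minor the chord on that degree is Dbm, so here it functions as iv, borrowed from the parallel minor.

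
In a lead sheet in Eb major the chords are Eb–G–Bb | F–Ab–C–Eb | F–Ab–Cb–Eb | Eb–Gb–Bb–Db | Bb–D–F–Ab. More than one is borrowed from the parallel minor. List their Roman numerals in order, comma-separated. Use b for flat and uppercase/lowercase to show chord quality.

In Eb major the diatonic chords are Eb, Fm, Gm, Ab, Bb, Cm, Ddim. Eb–G–Bb = Eb, F–Ab–C–Eb = Fm7 and Bb–D–F–Ab = Bb7 are all diatonic. But F–Ab–Cb–Eb is foreign: the diatonic ii on degree 2 is Fm, whereas Fm7b5 comes from Eb minor. It is labeled iiø7. But Eb–Gb–Bb–Db is foreign: the diatonic I on degree 1 is Eb, whereas Ebm7 comes from Eb minor. It is labeled i7.

iiø7, i7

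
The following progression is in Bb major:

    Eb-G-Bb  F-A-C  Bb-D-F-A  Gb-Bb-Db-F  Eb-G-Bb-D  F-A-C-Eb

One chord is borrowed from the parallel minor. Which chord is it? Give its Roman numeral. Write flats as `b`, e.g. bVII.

bVImaj7

Bb major has the diatonic set Bb, Cm, Dm, Eb, F, Gm, Adim. Of the given chords, Eb–G–Bb = Eb, F–A–C = F, Bb–D–F–A = Bbmaj7, Eb–G–Bb–D = Ebmaj7 and F–A–C–Eb = F7 are diatonic. Gb–Bb–Db–F is not: scale degree 6 in Bb major carries Gm (vi). In Bb minor the chord on that degree is Gbmaj7, so here it functions as bVImaj7, borrowed from the parallel minor.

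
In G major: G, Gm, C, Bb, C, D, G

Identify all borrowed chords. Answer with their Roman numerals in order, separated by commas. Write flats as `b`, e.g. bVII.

i, bIII

In G major the diatonic chords are G, Am, Bm, C, D, Em, F#dim. G, C and D all belong to that set. But Gm (G–Bb–D) is foreign: the diatonic I on degree 1 is G, whereas Gm comes from G minor. It is labeled i. Bb (Bb–D–F) doesn't fit — on degree 3 G major would have Bm (iii). Bb is the degree-3 chord of G minor, so it is the borrowed bIII.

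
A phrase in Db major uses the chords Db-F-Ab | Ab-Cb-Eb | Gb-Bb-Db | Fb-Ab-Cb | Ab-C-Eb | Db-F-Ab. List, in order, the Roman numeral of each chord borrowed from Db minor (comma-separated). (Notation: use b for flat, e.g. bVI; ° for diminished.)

The diatonic triads in Db major are Db, Ebm, Fm, Gb, Ab, Bbm, Cdim. Of the given chords, Db–F–Ab = Db, Gb–Bb–Db = Gb and Ab–C–Eb = Ab are diatonic. Ab–Cb–Eb doesn't fit — on degree 5 Db major would have Ab (V). Abm is the degree-5 chord of Db minor, so it is the borrowed v. Fb–Ab–Cb is not: scale degree 3 in Db major carries Fm (iii). In Db minor the chord on that degree is Fb, so here it functions as bIII, borrowed from the parallel minor.

v, bIII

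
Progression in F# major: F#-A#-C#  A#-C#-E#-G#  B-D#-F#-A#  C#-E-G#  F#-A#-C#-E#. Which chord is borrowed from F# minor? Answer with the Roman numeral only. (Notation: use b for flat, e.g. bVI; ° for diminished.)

v

F# major has the diatonic set F#, G#m, A#m, B, C#, D#m, E#dim. F#–A#–C# = F#, A#–C#–E#–G# = A#m7, B–D#–F#–A# = Bmaj7 and F#–A#–C#–E# = F#maj7 all belong to that set. C#–E–G# doesn't fit — on degree 5 F# major would have C# (V). C#m is the degree-5 chord of F# minor, so it is the borrowed v.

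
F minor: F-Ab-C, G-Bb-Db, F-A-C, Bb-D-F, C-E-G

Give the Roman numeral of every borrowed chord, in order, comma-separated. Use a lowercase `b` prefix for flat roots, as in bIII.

In F minor (with V from harmonic minor) the diatonic chords are Fm, Gdim, Ab, Bbm, C, Db, Eb. F–Ab–C = Fm, G–Bb–Db = Gdim and C–E–G = C all belong to that set. F–A–C is not: scale degree 1 in F minor carries Fm (i). In F major the chord on that degree is F, so here it functions as I, borrowed from the parallel major. But Bb–D–F is foreign: the diatonic iv on degree 4 is Bbm, whereas Bb comes from F major. It is labeled IV.

I, IV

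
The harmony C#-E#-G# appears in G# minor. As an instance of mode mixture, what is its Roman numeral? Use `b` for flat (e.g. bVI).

C# is scale degree 4 in G# minor. Diatonically G# minor has C#m (iv) on that degree; C#–E#–G# is instead the major chord native to G# major, so it takes the label IV.

IV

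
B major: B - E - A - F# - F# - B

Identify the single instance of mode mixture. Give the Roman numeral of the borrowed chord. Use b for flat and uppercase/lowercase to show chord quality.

In B major the diatonic chords are B, C#m, D#m, E, F#, G#m, A#dim. B, E and F# are all diatonic. A (A–C#–E) doesn't fit — on degree 7 B major would have A#dim (vii°). A is the degree-7 chord of B minor, so it is the borrowed bVII.

bVII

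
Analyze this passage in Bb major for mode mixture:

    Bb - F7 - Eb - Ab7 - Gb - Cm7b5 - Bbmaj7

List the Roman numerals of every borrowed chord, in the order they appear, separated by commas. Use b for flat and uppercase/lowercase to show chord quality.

In Bb major the diatonic chords are Bb, Cm, Dm, Eb, F, Gm, Adim. Bb, F7, Eb and Bbmaj7 all belong to that set. But Ab7 (Ab–C–Eb–Gb) is foreign: the diatonic vii° on degree 7 is Adim, whereas Ab7 comes from Bb minor. It is labeled bVII7. Gb (Gb–Bb–Db) is not: scale degree 6 in Bb major carries Gm (vi). In Bb minor the chord on that degree is Gb, so here it functions as bVI, borrowed from the parallel minor. But Cm7b5 (C–Eb–Gb–Bb) is foreign: the diatonic ii on degree 2 is Cm, whereas Cm7b5 comes from Bb minor. It is labeled iiø7.

bVII7, bVI, iiø7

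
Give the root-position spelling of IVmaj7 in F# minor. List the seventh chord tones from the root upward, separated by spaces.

IVmaj7 is built on scale degree 4, which is B in both F# minor and its parallel. Stacking thirds in F# major on B gives B–D#–F#–A#.

B D# F# A#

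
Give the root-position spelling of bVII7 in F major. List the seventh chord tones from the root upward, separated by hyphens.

Eb-G-Bb-Db

Scale degree 7 in F major is E. bVII7 uses the lowered form, Eb, taken from F minor. Building the dominant-seventh chord from the parallel minor on Eb: Eb–G–Bb–Db.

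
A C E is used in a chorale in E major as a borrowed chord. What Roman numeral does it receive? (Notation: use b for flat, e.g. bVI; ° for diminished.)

iv

The root A is the diatonic 4th degree of E major; the borrowing shows in the chord quality. A–C–E is a minor chord — the form found in E minor, not the diatonic IV (A). Borrowed into E major it is written iv.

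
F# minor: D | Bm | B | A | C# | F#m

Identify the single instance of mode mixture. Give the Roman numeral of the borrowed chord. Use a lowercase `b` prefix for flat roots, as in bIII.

F# minor has the diatonic set F#m, G#dim, A, Bm, C#, D, E (with V from harmonic minor). D, Bm, A, C# and F#m all belong to that set. But B (B–D#–F#) is foreign: the diatonic iv on degree 4 is Bm, whereas B comes from F# major. It is labeled IV.

IV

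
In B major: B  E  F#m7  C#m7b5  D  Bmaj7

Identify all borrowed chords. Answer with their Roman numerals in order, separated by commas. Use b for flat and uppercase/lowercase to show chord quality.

In B major the diatonic chords are B, C#m, D#m, E, F#, G#m, A#dim. B, E and Bmaj7 are all diatonic. F#m7 (F#–A–C#–E) doesn't fit — on degree 5 B major would have F# (V). F#m7 is the degree-5 chord of B minor, so it is the borrowed v7. C#m7b5 (C#–E–G–B) doesn't fit — on degree 2 B major would have C#m (ii). C#m7b5 is the degree-2 chord of B minor, so it is the borrowed iiø7. D (D–F#–A) is not: scale degree 3 in B major carries D#m (iii). In B minor the chord on that degree is D, so here it functions as bIII, borrowed from the parallel minor.

v7, iiø7, bIII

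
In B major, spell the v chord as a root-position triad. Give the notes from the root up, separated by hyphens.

F#-A-C#

v is built on scale degree 5, which is F# in both B major and its parallel. Stacking thirds in B minor on F# gives F#–A–C#.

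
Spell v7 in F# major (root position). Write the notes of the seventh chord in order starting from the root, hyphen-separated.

C#-E-G#-B

v7 is built on scale degree 5, which is C# in both F# major and its parallel. In F# minor the chord on C# is C#–E–G#–B.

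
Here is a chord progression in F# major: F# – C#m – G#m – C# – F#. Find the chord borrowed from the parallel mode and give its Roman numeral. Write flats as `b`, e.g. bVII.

The diatonic triads in F# major are F#, G#m, A#m, B, C#, D#m, E#dim. F#, G#m and C# are all diatonic. C#m (C#–E–G#) doesn't fit — on degree 5 F# major would have C# (V). C#m is the degree-5 chord of F# minor, so it is the borrowed v.

v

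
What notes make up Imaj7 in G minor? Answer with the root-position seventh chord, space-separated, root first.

G B D F#

The root, G, is scale degree 1 — the same note in G minor and G major; only the chord quality changes. Building the major-seventh chord from the parallel major on G: G–B–D–F#.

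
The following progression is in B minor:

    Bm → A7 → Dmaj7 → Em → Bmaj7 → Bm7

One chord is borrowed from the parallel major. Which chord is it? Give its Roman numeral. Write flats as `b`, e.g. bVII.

B minor has the diatonic set Bm, C#dim, D, Em, F#, G, A (with V from harmonic minor). Of the given chords, Bm, A7, Dmaj7, Em and Bm7 are diatonic. But Bmaj7 (B–D#–F#–A#) is foreign: the diatonic i on degree 1 is Bm, whereas Bmaj7 comes from B major. It is labeled Imaj7.

Imaj7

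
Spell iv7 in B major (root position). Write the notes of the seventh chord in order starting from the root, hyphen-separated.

E-G-B-D

iv7 is built on scale degree 4, which is E in both B major and its parallel. Stacking thirds in B minor on E gives E–G–B–D.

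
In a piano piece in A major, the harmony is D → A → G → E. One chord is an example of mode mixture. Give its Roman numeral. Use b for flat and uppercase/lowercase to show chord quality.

bVII

In A major the diatonic chords are A, Bm, C#m, D, E, F#m, G#dim. D, A and E are all diatonic. G (G–B–D) doesn't fit — on degree 7 A major would have G#dim (vii°). G is the degree-7 chord of A minor, so it is the borrowed bVII.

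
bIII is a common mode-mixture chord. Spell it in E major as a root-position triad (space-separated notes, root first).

bIII is built on the lowered scale degree 3. In E major degree 3 is G#; lowered it becomes G. Building the major chord from the parallel minor on G: G–B–D.

G B D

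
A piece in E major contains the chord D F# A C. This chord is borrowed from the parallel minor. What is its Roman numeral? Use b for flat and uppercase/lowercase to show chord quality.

bVII7

D is the lowered form of scale degree 7 in E major (the diatonic degree 7 is D#). D–F#–A–C is a dominant-seventh chord — the form found in E minor, not the diatonic vii° (D#dim). Borrowed into E major it is written bVII7.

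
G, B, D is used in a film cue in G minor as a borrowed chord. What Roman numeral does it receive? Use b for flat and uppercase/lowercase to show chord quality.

The root G is the diatonic 1st degree of G minor; the borrowing shows in the chord quality. G–B–D is a major chord — the form found in G major, not the diatonic i (Gm). Borrowed into G minor it is written I.

I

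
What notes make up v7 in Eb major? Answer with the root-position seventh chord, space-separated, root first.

v7 is built on scale degree 5, which is Bb in both Eb major and its parallel. In Eb minor the chord on Bb is Bb–Db–F–Ab.

Bb Db F Ab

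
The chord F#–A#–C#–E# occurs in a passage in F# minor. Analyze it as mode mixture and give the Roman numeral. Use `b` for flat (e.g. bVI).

Imaj7

The root F# is the diatonic 1st degree of F# minor; the borrowing shows in the chord quality. F#–A#–C#–E# is a major-seventh chord — the form found in F# major, not the diatonic i (F#m). Borrowed into F# minor it is written Imaj7.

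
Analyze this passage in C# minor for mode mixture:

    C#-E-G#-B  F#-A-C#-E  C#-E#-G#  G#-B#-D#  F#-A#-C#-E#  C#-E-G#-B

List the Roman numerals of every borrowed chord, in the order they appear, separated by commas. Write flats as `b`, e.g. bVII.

I, IVmaj7

In C# minor (with V from harmonic minor) the diatonic chords are C#m, D#dim, E, F#m, G#, A, B. C#–E–G#–B = C#m7, F#–A–C#–E = F#m7 and G#–B#–D# = G# are all diatonic. C#–E#–G# doesn't fit — on degree 1 C# minor would have C#m (i). C# is the degree-1 chord of C# major, so it is the borrowed I. F#–A#–C#–E# is not: scale degree 4 in C# minor carries F#m (iv). In C# major the chord on that degree is F#maj7, so here it functions as IVmaj7, borrowed from the parallel major.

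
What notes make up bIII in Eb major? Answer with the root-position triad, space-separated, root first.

Scale degree 3 in Eb major is G. bIII uses the lowered form, Gb, taken from Eb minor. Stacking thirds in Eb minor on Gb gives Gb–Bb–Db.

Gb Bb Db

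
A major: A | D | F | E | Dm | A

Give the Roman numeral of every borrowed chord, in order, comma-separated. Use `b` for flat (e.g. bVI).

bVI, iv

The diatonic triads in A major are A, Bm, C#m, D, E, F#m, G#dim. A, D and E all belong to that set. F (F–A–C) doesn't fit — on degree 6 A major would have F#m (vi). F is the degree-6 chord of A minor, so it is the borrowed bVI. But Dm (D–F–A) is foreign: the diatonic IV on degree 4 is D, whereas Dm comes from A minor. It is labeled iv.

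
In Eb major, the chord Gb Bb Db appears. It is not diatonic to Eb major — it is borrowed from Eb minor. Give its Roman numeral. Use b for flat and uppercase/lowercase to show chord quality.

In Eb major scale degree 3 is G; Gb is its lowered form, from Eb minor. Gb–Bb–Db is a major chord — the form found in Eb minor, not the diatonic iii (Gm). Borrowed into Eb major it is written bIII.

bIII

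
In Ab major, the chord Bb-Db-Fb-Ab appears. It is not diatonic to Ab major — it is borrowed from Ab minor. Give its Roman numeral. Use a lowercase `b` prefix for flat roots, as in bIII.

iiø7

Bb is scale degree 2 in Ab major. Bb–Db–Fb–Ab is a half-diminished-seventh chord — the form found in Ab minor, not the diatonic ii (Bbm). Borrowed into Ab major it is written iiø7.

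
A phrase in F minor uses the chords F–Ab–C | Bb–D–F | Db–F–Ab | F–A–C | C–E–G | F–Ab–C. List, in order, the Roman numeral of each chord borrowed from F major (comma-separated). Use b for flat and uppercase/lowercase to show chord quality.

IV, I

The diatonic triads in F minor (with V from harmonic minor) are Fm, Gdim, Ab, Bbm, C, Db, Eb. F–Ab–C = Fm, Db–F–Ab = Db and C–E–G = C all belong to that set. But Bb–D–F is foreign: the diatonic iv on degree 4 is Bbm, whereas Bb comes from F major. It is labeled IV. F–A–C doesn't fit — on degree 1 F minor would have Fm (i). F is the degree-1 chord of F major, so it is the borrowed I.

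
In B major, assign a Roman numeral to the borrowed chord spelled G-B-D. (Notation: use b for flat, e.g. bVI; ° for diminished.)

bVI

G is the lowered form of scale degree 6 in B major (the diatonic degree 6 is G#). Diatonically B major has G#m (vi) on that degree; G–B–D is instead the major chord native to B minor, so it takes the label bVI.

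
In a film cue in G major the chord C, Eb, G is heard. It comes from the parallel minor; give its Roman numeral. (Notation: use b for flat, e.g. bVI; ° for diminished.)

The root C is the diatonic 4th degree of G major; the borrowing shows in the chord quality. The diatonic chord on degree 4 would be C (IV), but C–Eb–G is the minor chord from G minor. As a borrowed chord it is labeled iv.

iv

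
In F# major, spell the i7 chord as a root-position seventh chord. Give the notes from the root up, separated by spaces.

F# A C# E

The root, F#, is scale degree 1 — the same note in F# major and F# minor; only the chord quality changes. Building the minor-seventh chord from the parallel minor on F#: F#–A–C#–E.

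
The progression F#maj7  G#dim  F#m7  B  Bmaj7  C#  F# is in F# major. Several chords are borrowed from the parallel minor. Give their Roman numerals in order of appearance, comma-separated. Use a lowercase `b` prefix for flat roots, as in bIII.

ii°, i7

The diatonic triads in F# major are F#, G#m, A#m, B, C#, D#m, E#dim. Of the given chords, F#maj7, B, Bmaj7, C# and F# are diatonic. G#dim (G#–B–D) is not: scale degree 2 in F# major carries G#m (ii). In F# minor the chord on that degree is G#dim, so here it functions as ii°, borrowed from the parallel minor. F#m7 (F#–A–C#–E) doesn't fit — on degree 1 F# major would have F# (I). F#m7 is the degree-1 chord of F# minor, so it is the borrowed i7.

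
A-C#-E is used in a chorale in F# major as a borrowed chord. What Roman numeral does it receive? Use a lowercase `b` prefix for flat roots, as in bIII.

In F# major scale degree 3 is A#; A is its lowered form, from F# minor. A–C#–E is a major chord — the form found in F# minor, not the diatonic iii (A#m). Borrowed into F# major it is written bIII.

bIII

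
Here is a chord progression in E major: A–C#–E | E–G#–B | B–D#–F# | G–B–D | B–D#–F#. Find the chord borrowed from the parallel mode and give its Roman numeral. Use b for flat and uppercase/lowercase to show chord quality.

bIII

In E major the diatonic chords are E, F#m, G#m, A, B, C#m, D#dim. Of the given chords, A–C#–E = A, E–G#–B = E and B–D#–F# = B are diatonic. G–B–D doesn't fit — on degree 3 E major would have G#m (iii). G is the degree-3 chord of E minor, so it is the borrowed bIII.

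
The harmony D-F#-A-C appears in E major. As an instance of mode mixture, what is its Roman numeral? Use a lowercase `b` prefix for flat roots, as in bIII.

bVII7

The root D is the lowered 7th scale degree — diatonically E major has D# there. The diatonic chord on degree 7 would be D#dim (vii°), but D–F#–A–C is the dominant-seventh chord from E minor. As a borrowed chord it is labeled bVII7.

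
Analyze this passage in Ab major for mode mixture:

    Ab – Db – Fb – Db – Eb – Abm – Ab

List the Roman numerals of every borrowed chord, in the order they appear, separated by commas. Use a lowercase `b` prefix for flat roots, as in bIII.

Ab major has the diatonic set Ab, Bbm, Cm, Db, Eb, Fm, Gdim. Of the given chords, Ab, Db and Eb are diatonic. Fb (Fb–Ab–Cb) doesn't fit — on degree 6 Ab major would have Fm (vi). Fb is the degree-6 chord of Ab minor, so it is the borrowed bVI. But Abm (Ab–Cb–Eb) is foreign: the diatonic I on degree 1 is Ab, whereas Abm comes from Ab minor. It is labeled i.

bVI, i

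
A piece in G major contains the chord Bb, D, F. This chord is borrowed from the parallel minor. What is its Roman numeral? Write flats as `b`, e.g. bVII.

In G major scale degree 3 is B; Bb is its lowered form, from G minor. Diatonically G major has Bm (iii) on that degree; Bb–D–F is instead the major chord native to G minor, so it takes the label bIII.

bIII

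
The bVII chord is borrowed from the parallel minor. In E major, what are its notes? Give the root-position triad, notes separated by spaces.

The root of bVII is the lowered 7th degree: D# becomes D. In E minor the chord on D is D–F#–A.

D F# A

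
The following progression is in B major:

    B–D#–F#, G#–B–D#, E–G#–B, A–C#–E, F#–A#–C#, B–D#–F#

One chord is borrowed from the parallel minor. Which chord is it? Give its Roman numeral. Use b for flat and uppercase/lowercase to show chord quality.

bVII

The diatonic triads in B major are B, C#m, D#m, E, F#, G#m, A#dim. B–D#–F# = B, G#–B–D# = G#m, E–G#–B = E and F#–A#–C# = F# are all diatonic. A–C#–E is not: scale degree 7 in B major carries A#dim (vii°). In B minor the chord on that degree is A, so here it functions as bVII, borrowed from the parallel minor.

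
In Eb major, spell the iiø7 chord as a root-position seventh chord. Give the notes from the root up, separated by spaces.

The root, F, is scale degree 2 — the same note in Eb major and Eb minor; only the chord quality changes. In Eb minor the chord on F is F–Ab–Cb–Eb.

F Ab Cb Eb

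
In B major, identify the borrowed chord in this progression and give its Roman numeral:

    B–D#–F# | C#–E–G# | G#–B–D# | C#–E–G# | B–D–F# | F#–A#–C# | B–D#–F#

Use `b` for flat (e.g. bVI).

B major has the diatonic set B, C#m, D#m, E, F#, G#m, A#dim. B–D#–F# = B, C#–E–G# = C#m, G#–B–D# = G#m and F#–A#–C# = F# all belong to that set. B–D–F# doesn't fit — on degree 1 B major would have B (I). Bm is the degree-1 chord of B minor, so it is the borrowed i.

i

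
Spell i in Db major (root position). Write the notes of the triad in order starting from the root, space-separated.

The root, Db, is scale degree 1 — the same note in Db major and Db minor; only the chord quality changes. Building the minor chord from the parallel minor on Db: Db–Fb–Ab.

Db Fb Ab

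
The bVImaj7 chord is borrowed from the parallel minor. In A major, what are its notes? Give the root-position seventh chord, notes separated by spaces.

The root of bVImaj7 is the lowered 6th degree: F# becomes F. In A minor the chord on F is F–A–C–E.

F A C E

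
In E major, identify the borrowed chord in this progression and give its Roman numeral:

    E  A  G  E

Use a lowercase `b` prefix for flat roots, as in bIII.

bIII

The diatonic triads in E major are E, F#m, G#m, A, B, C#m, D#dim. E and A both belong to that set. G (G–B–D) is not: scale degree 3 in E major carries G#m (iii). In E minor the chord on that degree is G, so here it functions as bIII, borrowed from the parallel minor.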